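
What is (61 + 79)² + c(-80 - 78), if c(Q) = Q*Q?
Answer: 44564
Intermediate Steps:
c(Q) = Q²
(61 + 79)² + c(-80 - 78) = (61 + 79)² + (-80 - 78)² = 140² + (-158)² = 19600 + 24964 = 44564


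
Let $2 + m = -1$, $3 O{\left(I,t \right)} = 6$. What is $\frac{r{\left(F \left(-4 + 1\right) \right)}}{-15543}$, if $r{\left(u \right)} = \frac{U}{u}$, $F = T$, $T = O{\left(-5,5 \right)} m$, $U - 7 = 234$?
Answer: $- \frac{241}{279774} \approx -0.00086141$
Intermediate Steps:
$U = 241$ ($U = 7 + 234 = 241$)
$O{\left(I,t \right)} = 2$ ($O{\left(I,t \right)} = \frac{1}{3} \cdot 6 = 2$)
$m = -3$ ($m = -2 - 1 = -3$)
$T = -6$ ($T = 2 \left(-3\right) = -6$)
$F = -6$
$r{\left(u \right)} = \frac{241}{u}$
$\frac{r{\left(F \left(-4 + 1\right) \right)}}{-15543} = \frac{241 \frac{1}{\left(-6\right) \left(-4 + 1\right)}}{-15543} = \frac{241}{\left(-6\right) \left(-3\right)} \left(- \frac{1}{15543}\right) = \frac{241}{18} \left(- \frac{1}{15543}\right) = - \frac{241}{279774}$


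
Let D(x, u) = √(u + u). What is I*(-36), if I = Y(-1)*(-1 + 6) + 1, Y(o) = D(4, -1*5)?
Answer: -36 - 180*I*√10 ≈ -36.0 - 569.21*I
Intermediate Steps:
D(x, u) = √2*√u (D(x, u) = √(2*u) = √2*√u)
Y(o) = I*√10 (Y(o) = √2*√(-1*5) = √2*√(-5) = √2*(I*√5) = I*√10)
I = 1 + 5*I*√10 (I = (I*√10)*(-1 + 6) + 1 = (I*√10)*5 + 1 = 5*I*√10 + 1 = 1 + 5*I*√10 ≈ 1.0 + 15.811*I)
I*(-36) = (1 + 5*I*√10)*(-36) = -36 - 180*I*√10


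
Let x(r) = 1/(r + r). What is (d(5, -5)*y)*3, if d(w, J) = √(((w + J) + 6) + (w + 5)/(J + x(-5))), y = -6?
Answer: -6*√10506/17 ≈ -36.176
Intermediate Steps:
x(r) = 1/(2*r)
d(w, J) = √(6 + J + w + (5 + w)/(-⅒ + J)) (d(w, J) = √(((w + J) + 6) + (w + 5)/(J + (½)/(-5))) = √(((J + w) + 6) + (5 + w)/(J + (½)*(-⅕))) = √((6 + J + w) + (5 + w)/(J - ⅒)) = √((6 + J + w) + (5 + w)/(-⅒ + J)) = √(6 + J + w + (5 + w)/(-⅒ + J)))
(d(5, -5)*y)*3 = (√((50 + 10*5 + (-1 + 10*(-5))*(6 - 5 + 5))/(-1 + 10*(-5)))*(-6))*3 = (√((50 + 50 + (-1 - 50)*6)/(-1 - 50))*(-6))*3 = (√((50 + 50 - 51*6)/(-51))*(-6))*3 = (√(-(50 + 50 - 306)/51)*(-6))*3 = (√(-1/51*(-206))*(-6))*3 = (√(206/51)*(-6))*3 = ((√10506/51)*(-6))*3 = -2*√10506/17*3 = -6*√10506/17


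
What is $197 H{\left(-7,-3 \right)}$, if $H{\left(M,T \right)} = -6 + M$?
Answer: $-2561$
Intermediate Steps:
$197 H{\left(-7,-3 \right)} = 197 \left(-6 - 7\right) = 197 \left(-13\right) = -2561$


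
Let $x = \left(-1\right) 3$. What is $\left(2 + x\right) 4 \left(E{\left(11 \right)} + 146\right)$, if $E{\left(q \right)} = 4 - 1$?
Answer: $-596$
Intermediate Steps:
$E{\left(q \right)} = 3$
$x = -3$
$\left(2 + x\right) 4 \left(E{\left(11 \right)} + 146\right) = \left(2 - 3\right) 4 \left(3 + 146\right) = \left(-1\right) 4 \cdot 149 = \left(-4\right) 149 = -596$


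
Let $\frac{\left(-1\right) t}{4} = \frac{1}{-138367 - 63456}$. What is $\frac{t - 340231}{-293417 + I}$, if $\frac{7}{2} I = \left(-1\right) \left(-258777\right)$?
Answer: $\frac{480665087763}{310073793395} \approx 1.5502$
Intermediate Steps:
$I = \frac{517554}{7}$ ($I = \frac{2 \left(\left(-1\right) \left(-258777\right)\right)}{7} = \frac{2}{7} \cdot 258777 = \frac{517554}{7} \approx 73936.0$)
$t = \frac{4}{201823}$ ($t = - \frac{4}{-138367 - 63456} = - \frac{4}{-201823} = \left(-4\right) \left(- \frac{1}{201823}\right) = \frac{4}{201823} \approx 1.9819 \cdot 10^{-5}$)
$\frac{t - 340231}{-293417 + I} = \frac{\frac{4}{201823} - 340231}{-293417 + \frac{517554}{7}} = - \frac{68666441109}{201823 \left(- \frac{1536365}{7}\right)} = \left(- \frac{68666441109}{201823}\right) \left(- \frac{7}{1536365}\right) = \frac{480665087763}{310073793395}$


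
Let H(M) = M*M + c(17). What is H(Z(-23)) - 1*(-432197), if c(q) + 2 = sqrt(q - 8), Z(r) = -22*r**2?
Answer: 135875242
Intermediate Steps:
c(q) = -2 + sqrt(-8 + q) (c(q) = -2 + sqrt(q - 8) = -2 + sqrt(-8 + q))
H(M) = 1 + M**2 (H(M) = M*M + (-2 + sqrt(-8 + 17)) = M**2 + (-2 + sqrt(9)) = M**2 + (-2 + 3) = M**2 + 1 = 1 + M**2)
H(Z(-23)) - 1*(-432197) = (1 + (-22*(-23)**2)**2) - 1*(-432197) = (1 + (-22*529)**2) + 432197 = (1 + (-11638)**2) + 432197 = (1 + 135443044) + 432197 = 135443045 + 432197 = 135875242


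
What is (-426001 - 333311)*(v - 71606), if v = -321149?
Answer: 298223584560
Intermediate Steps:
(-426001 - 333311)*(v - 71606) = (-426001 - 333311)*(-321149 - 71606) = -759312*(-392755) = 298223584560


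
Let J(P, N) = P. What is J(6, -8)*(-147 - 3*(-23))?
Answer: -468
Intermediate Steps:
J(6, -8)*(-147 - 3*(-23)) = 6*(-147 - 3*(-23)) = 6*(-147 + 69) = 6*(-78) = -468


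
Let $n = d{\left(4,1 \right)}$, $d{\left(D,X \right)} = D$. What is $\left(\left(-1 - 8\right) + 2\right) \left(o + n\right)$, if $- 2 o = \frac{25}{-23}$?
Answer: $- \frac{1463}{46} \approx -31.804$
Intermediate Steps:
$o = \frac{25}{46}$ ($o = - \frac{25 \frac{1}{-23}}{2} = - \frac{25 \left(- \frac{1}{23}\right)}{2} = \left(- \frac{1}{2}\right) \left(- \frac{25}{23}\right) = \frac{25}{46} \approx 0.54348$)
$n = 4$
$\left(\left(-1 - 8\right) + 2\right) \left(o + n\right) = \left(\left(-1 - 8\right) + 2\right) \left(\frac{25}{46} + 4\right) = \left(-9 + 2\right) \frac{209}{46} = \left(-7\right) \frac{209}{46} = - \frac{1463}{46}$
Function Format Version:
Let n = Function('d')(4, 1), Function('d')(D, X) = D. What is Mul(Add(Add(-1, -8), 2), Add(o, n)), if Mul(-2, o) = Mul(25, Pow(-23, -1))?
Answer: Rational(-1463, 46) ≈ -31.804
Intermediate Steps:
o = Rational(25, 46) (o = Mul(Rational(-1, 2), Mul(25, Pow(-23, -1))) = Mul(Rational(-1, 2), Mul(25, Rational(-1, 23))) = Mul(Rational(-1, 2), Rational(-25, 23)) = Rational(25, 46) ≈ 0.54348)
n = 4
Mul(Add(Add(-1, -8), 2), Add(o, n)) = Mul(Add(Add(-1, -8), 2), Add(Rational(25, 46), 4)) = Mul(Add(-9, 2), Rational(209, 46)) = Mul(-7, Rational(209, 46)) = Rational(-1463, 46)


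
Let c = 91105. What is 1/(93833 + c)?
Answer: 1/184938 ≈ 5.4072e-6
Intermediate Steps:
1/(93833 + c) = 1/(93833 + 91105) = 1/184938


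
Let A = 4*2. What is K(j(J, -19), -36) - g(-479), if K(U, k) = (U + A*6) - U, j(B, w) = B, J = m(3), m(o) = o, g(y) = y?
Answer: 527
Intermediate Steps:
J = 3
A = 8
K(U, k) = 48 (K(U, k) = (U + 8*6) - U = (U + 48) - U = (48 + U) - U = 48)
K(j(J, -19), -36) - g(-479) = 48 - 1*(-479) = 48 + 479 = 527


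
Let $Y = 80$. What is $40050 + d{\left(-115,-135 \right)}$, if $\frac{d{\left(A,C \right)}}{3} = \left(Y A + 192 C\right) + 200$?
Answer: $-64710$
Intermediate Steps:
$d{\left(A,C \right)} = 600 + 240 A + 576 C$ ($d{\left(A,C \right)} = 3 \left(\left(80 A + 192 C\right) + 200\right) = 3 \left(200 + 80 A + 192 C\right) = 600 + 240 A + 576 C$)
$40050 + d{\left(-115,-135 \right)} = 40050 + \left(600 + 240 \left(-115\right) + 576 \left(-135\right)\right) = 40050 - 104760 = -64710$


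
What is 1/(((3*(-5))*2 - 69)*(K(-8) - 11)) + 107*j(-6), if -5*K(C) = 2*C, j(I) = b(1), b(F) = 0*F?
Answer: 5/3861 ≈ 0.0012950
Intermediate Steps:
b(F) = 0
j(I) = 0
K(C) = -2*C/5
1/(((3*(-5))*2 - 69)*(K(-8) - 11)) + 107*j(-6) = 1/(((3*(-5))*2 - 69)*(-2/5*(-8) - 11)) + 107*0 = 1/((-15*2 - 69)*(16/5 - 11)) + 0 = 1/((-30 - 69)*(-39/5)) + 0 = 1/(-99*(-39/5)) + 0 = 1/(3861/5) + 0 = 5/3861 + 0 = 5/3861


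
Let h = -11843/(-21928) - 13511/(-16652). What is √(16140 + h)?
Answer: √33627204840140490786/45643132 ≈ 127.05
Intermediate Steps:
h = 123369711/91286264 (h = -11843*(-1/21928) - 13511*(-1/16652) = 11843/21928 + 13511/16652 = 123369711/91286264 ≈ 1.3515)
√(16140 + h) = √(16140 + 123369711/91286264) = √(1473483670671/91286264) = √33627204840140490786/45643132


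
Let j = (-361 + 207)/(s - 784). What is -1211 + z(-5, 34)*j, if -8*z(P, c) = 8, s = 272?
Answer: -310093/256 ≈ -1211.3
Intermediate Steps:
z(P, c) = -1 (z(P, c) = -⅛*8 = -1)
j = 77/256 (j = (-361 + 207)/(272 - 784) = -154/(-512) = -154*(-1/512) = 77/256 ≈ 0.30078)
-1211 + z(-5, 34)*j = -1211 - 1*77/256 = -1211 - 77/256 = -310093/256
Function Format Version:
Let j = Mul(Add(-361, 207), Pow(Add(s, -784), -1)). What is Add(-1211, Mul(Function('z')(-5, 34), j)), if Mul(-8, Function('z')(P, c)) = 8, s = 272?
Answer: Rational(-310093, 256) ≈ -1211.3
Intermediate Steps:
Function('z')(P, c) = -1 (Function('z')(P, c) = Mul(Rational(-1, 8), 8) = -1)
j = Rational(77, 256) (j = Mul(Add(-361, 207), Pow(Add(272, -784), -1)) = Mul(-154, Pow(-512, -1)) = Mul(-154, Rational(-1, 512)) = Rational(77, 256) ≈ 0.30078)
Add(-1211, Mul(Function('z')(-5, 34), j)) = Add(-1211, Mul(-1, Rational(77, 256))) = Add(-1211, Rational(-77, 256)) = Rational(-310093, 256)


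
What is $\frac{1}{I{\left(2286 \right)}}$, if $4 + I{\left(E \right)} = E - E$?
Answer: $- \frac{1}{4} \approx -0.25$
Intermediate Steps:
$I{\left(E \right)} = -4$ ($I{\left(E \right)} = -4 + \left(E - E\right) = -4 + 0 = -4$)
$\frac{1}{I{\left(2286 \right)}} = \frac{1}{-4} = - \frac{1}{4}$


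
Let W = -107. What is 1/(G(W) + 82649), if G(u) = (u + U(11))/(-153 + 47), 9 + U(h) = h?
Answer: 106/8760899 ≈ 1.2099e-5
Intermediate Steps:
U(h) = -9 + h
G(u) = -1/53 - u/106 (G(u) = (u + (-9 + 11))/(-153 + 47) = (u + 2)/(-106) = (2 + u)*(-1/106) = -1/53 - u/106)
1/(G(W) + 82649) = 1/((-1/53 - 1/106*(-107)) + 82649) = 1/((-1/53 + 107/106) + 82649) = 1/(105/106 + 82649) = 1/(8760899/106) = 106/8760899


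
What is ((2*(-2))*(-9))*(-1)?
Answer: -36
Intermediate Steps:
((2*(-2))*(-9))*(-1) = -4*(-9)*(-1) = 36*(-1) = -36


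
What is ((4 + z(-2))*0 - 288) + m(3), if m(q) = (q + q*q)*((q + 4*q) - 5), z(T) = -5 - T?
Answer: -168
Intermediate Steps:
m(q) = (-5 + 5*q)*(q + q²) (m(q) = (q + q²)*(5*q - 5) = (q + q²)*(-5 + 5*q) = (-5 + 5*q)*(q + q²))
((4 + z(-2))*0 - 288) + m(3) = ((4 + (-5 - 1*(-2)))*0 - 288) + 5*3*(-1 + 3²) = ((4 + (-5 + 2))*0 - 288) + 5*3*(-1 + 9) = ((4 - 3)*0 - 288) + 5*3*8 = (1*0 - 288) + 120 = (0 - 288) + 120 = -288 + 120 = -168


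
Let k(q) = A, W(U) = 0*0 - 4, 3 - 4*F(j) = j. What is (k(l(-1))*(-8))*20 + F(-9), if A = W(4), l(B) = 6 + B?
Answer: 643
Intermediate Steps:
F(j) = 3/4 - j/4
W(U) = -4 (W(U) = 0 - 4 = -4)
A = -4
k(q) = -4
(k(l(-1))*(-8))*20 + F(-9) = -4*(-8)*20 + (3/4 - 1/4*(-9)) = 32*20 + (3/4 + 9/4) = 640 + 3 = 643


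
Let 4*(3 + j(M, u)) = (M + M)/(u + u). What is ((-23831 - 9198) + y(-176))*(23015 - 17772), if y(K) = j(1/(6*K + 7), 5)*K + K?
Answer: -898602074503/5245 ≈ -1.7133e+8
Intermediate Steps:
j(M, u) = -3 + M/(4*u) (j(M, u) = -3 + ((M + M)/(u + u))/4 = -3 + ((2*M)/((2*u)))/4 = -3 + ((2*M)*(1/(2*u)))/4 = -3 + (M/u)/4 = -3 + M/(4*u))
y(K) = K + K*(-3 + 1/(20*(7 + 6*K))) (y(K) = (-3 + (¼)/((6*K + 7)*5))*K + K = (-3 + (¼)*(⅕)/(7 + 6*K))*K + K = (-3 + 1/(20*(7 + 6*K)))*K + K = K*(-3 + 1/(20*(7 + 6*K))) + K = K + K*(-3 + 1/(20*(7 + 6*K))))
((-23831 - 9198) + y(-176))*(23015 - 17772) = ((-23831 - 9198) - 3*(-176)*(93 + 80*(-176))/(140 + 120*(-176)))*(23015 - 17772) = (-33029 - 3*(-176)*(93 - 14080)/(140 - 21120))*5243 = (-33029 - 3*(-176)*(-13987)/(-20980))*5243 = (-33029 - 3*(-176)*(-1/20980)*(-13987))*5243 = (-33029 + 1846284/5245)*5243 = -171390821/5245*5243 = -898602074503/5245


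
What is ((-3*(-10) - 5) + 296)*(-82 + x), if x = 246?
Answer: 52644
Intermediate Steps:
((-3*(-10) - 5) + 296)*(-82 + x) = ((-3*(-10) - 5) + 296)*(-82 + 246) = ((30 - 5) + 296)*164 = (25 + 296)*164 = 321*164 = 52644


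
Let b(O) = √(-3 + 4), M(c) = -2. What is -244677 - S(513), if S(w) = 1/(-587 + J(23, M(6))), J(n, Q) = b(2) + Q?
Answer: -143870075/588 ≈ -2.4468e+5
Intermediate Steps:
b(O) = 1 (b(O) = √1 = 1)
J(n, Q) = 1 + Q
S(w) = -1/588 (S(w) = 1/(-587 + (1 - 2)) = 1/(-587 - 1) = 1/(-588) = -1/588)
-244677 - S(513) = -244677 - 1*(-1/588) = -244677 + 1/588 = -143870075/588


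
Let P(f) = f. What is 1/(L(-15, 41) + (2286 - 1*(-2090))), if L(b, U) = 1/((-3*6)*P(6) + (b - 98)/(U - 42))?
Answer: 5/21881 ≈ 0.00022851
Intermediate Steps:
L(b, U) = 1/(-108 + (-98 + b)/(-42 + U)) (L(b, U) = 1/(-3*6*6 + (b - 98)/(U - 42)) = 1/(-18*6 + (-98 + b)/(-42 + U)) = 1/(-108 + (-98 + b)/(-42 + U)))
1/(L(-15, 41) + (2286 - 1*(-2090))) = 1/((-42 + 41)/(4438 - 15 - 108*41) + (2286 - 1*(-2090))) = 1/(-1/(4438 - 15 - 4428) + (2286 + 2090)) = 1/(-1/(-5) + 4376) = 1/(-⅕*(-1) + 4376) = 1/(⅕ + 4376) = 1/(21881/5) = 5/21881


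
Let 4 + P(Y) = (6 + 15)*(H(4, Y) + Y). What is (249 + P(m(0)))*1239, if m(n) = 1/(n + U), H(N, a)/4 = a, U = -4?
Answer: 1084125/4 ≈ 2.7103e+5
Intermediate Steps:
H(N, a) = 4*a
m(n) = 1/(-4 + n) (m(n) = 1/(n - 4) = 1/(-4 + n))
P(Y) = -4 + 105*Y (P(Y) = -4 + (6 + 15)*(4*Y + Y) = -4 + 21*(5*Y) = -4 + 105*Y)
(249 + P(m(0)))*1239 = (249 + (-4 + 105/(-4 + 0)))*1239 = (249 + (-4 + 105/(-4)))*1239 = (249 + (-4 + 105*(-¼)))*1239 = (249 + (-4 - 105/4))*1239 = (249 - 121/4)*1239 = (875/4)*1239 = 1084125/4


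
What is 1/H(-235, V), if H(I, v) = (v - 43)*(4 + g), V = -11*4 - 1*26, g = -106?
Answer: 1/11526 ≈ 8.6760e-5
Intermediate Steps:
V = -70 (V = -44 - 26 = -70)
H(I, v) = 4386 - 102*v (H(I, v) = (v - 43)*(4 - 106) = (-43 + v)*(-102) = 4386 - 102*v)
1/H(-235, V) = 1/(4386 - 102*(-70)) = 1/(4386 + 7140) = 1/11526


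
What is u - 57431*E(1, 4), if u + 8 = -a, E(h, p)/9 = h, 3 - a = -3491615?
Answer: -4008505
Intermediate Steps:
a = 3491618 (a = 3 - 1*(-3491615) = 3 + 3491615 = 3491618)
E(h, p) = 9*h
u = -3491626 (u = -8 - 1*3491618 = -8 - 3491618 = -3491626)
u - 57431*E(1, 4) = -3491626 - 57431*9*1 = -3491626 - 57431*9 = -3491626 - 1*516879 = -3491626 - 516879 = -4008505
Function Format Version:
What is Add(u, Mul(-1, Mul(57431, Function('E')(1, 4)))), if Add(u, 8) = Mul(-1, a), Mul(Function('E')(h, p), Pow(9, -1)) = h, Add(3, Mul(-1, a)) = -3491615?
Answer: -4008505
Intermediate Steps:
a = 3491618 (a = Add(3, Mul(-1, -3491615)) = Add(3, 3491615) = 3491618)
Function('E')(h, p) = Mul(9, h)
u = -3491626 (u = Add(-8, Mul(-1, 3491618)) = Add(-8, -3491618) = -3491626)
Add(u, Mul(-1, Mul(57431, Function('E')(1, 4)))) = Add(-3491626, Mul(-1, Mul(57431, Mul(9, 1)))) = Add(-3491626, Mul(-1, Mul(57431, 9))) = Add(-3491626, Mul(-1, 516879)) = Add(-3491626, -516879) = -4008505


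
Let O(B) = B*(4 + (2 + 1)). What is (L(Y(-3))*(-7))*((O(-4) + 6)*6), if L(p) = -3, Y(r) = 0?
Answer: -2772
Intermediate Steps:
O(B) = 7*B (O(B) = B*(4 + 3) = B*7 = 7*B)
(L(Y(-3))*(-7))*((O(-4) + 6)*6) = (-3*(-7))*((7*(-4) + 6)*6) = 21*((-28 + 6)*6) = 21*(-22*6) = 21*(-132) = -2772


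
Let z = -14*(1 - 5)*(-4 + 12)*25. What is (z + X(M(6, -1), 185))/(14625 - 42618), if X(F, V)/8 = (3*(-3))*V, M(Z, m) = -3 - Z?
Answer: 2120/27993 ≈ 0.075733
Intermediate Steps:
z = 11200 (z = -(-56)*8*25 = -14*(-32)*25 = 448*25 = 11200)
X(F, V) = -72*V (X(F, V) = 8*((3*(-3))*V) = 8*(-9*V) = -72*V)
(z + X(M(6, -1), 185))/(14625 - 42618) = (11200 - 72*185)/(14625 - 42618) = (11200 - 13320)/(-27993) = -2120*(-1/27993) = 2120/27993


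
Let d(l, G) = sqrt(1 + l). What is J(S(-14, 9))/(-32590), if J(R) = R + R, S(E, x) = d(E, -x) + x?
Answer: -9/16295 - I*sqrt(13)/16295 ≈ -0.00055232 - 0.00022127*I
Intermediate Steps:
S(E, x) = x + sqrt(1 + E) (S(E, x) = sqrt(1 + E) + x = x + sqrt(1 + E))
J(R) = 2*R
J(S(-14, 9))/(-32590) = (2*(9 + sqrt(1 - 14)))/(-32590) = (2*(9 + sqrt(-13)))*(-1/32590) = (2*(9 + I*sqrt(13)))*(-1/32590) = (18 + 2*I*sqrt(13))*(-1/32590) = -9/16295 - I*sqrt(13)/16295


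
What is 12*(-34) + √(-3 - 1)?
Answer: -408 + 2*I ≈ -408.0 + 2.0*I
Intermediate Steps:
12*(-34) + √(-3 - 1) = -408 + √(-4) = -408 + 2*I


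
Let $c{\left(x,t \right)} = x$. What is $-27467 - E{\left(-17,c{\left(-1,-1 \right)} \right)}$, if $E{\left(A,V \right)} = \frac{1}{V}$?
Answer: $-27466$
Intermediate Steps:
$-27467 - E{\left(-17,c{\left(-1,-1 \right)} \right)} = -27467 - \frac{1}{-1} = -27467 - -1 = -27467 + 1 = -27466$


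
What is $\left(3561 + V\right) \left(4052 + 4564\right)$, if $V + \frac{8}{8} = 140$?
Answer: $31879200$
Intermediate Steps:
$V = 139$ ($V = -1 + 140 = 139$)
$\left(3561 + V\right) \left(4052 + 4564\right) = \left(3561 + 139\right) \left(4052 + 4564\right) = 3700 \cdot 8616 = 31879200$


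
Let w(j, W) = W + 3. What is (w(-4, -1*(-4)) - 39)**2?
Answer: 1024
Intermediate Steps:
w(j, W) = 3 + W
(w(-4, -1*(-4)) - 39)**2 = ((3 - 1*(-4)) - 39)**2 = ((3 + 4) - 39)**2 = (7 - 39)**2 = (-32)**2 = 1024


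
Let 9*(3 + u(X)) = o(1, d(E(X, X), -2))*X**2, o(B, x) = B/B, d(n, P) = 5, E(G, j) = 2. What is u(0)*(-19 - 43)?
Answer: 186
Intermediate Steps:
o(B, x) = 1
u(X) = -3 + X**2/9 (u(X) = -3 + (1*X**2)/9 = -3 + X**2/9)
u(0)*(-19 - 43) = (-3 + (1/9)*0**2)*(-19 - 43) = (-3 + (1/9)*0)*(-62) = (-3 + 0)*(-62) = -3*(-62) = 186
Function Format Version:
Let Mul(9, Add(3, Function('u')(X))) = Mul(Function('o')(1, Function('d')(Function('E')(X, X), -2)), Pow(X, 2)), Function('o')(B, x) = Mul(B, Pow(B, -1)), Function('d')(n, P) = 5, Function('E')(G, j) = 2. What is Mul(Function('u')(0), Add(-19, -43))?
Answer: 186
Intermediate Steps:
Function('o')(B, x) = 1
Function('u')(X) = Add(-3, Mul(Rational(1, 9), Pow(X, 2))) (Function('u')(X) = Add(-3, Mul(Rational(1, 9), Mul(1, Pow(X, 2)))) = Add(-3, Mul(Rational(1, 9), Pow(X, 2))))
Mul(Function('u')(0), Add(-19, -43)) = Mul(Add(-3, Mul(Rational(1, 9), Pow(0, 2))), Add(-19, -43)) = Mul(Add(-3, Mul(Rational(1, 9), 0)), -62) = Mul(Add(-3, 0), -62) = Mul(-3, -62) = 186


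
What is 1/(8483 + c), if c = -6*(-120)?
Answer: 1/9203 ≈ 0.00010866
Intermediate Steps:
c = 720
1/(8483 + c) = 1/(8483 + 720) = 1/9203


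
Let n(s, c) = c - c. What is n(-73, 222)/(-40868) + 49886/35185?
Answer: 49886/35185 ≈ 1.4178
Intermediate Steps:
n(s, c) = 0
n(-73, 222)/(-40868) + 49886/35185 = 0/(-40868) + 49886/35185 = 0*(-1/40868) + 49886*(1/35185) = 0 + 49886/35185 = 49886/35185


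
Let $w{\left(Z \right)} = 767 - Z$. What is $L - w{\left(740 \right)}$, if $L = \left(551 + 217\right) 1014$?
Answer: $778725$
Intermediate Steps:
$L = 778752$ ($L = 768 \cdot 1014 = 778752$)
$L - w{\left(740 \right)} = 778752 - \left(767 - 740\right) = 778752 - 27 = 778725$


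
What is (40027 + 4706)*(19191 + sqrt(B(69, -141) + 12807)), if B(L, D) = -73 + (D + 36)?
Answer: 858471003 + 44733*sqrt(12629) ≈ 8.6350e+8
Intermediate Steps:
B(L, D) = -37 + D (B(L, D) = -73 + (36 + D) = -37 + D)
(40027 + 4706)*(19191 + sqrt(B(69, -141) + 12807)) = (40027 + 4706)*(19191 + sqrt((-37 - 141) + 12807)) = 44733*(19191 + sqrt(-178 + 12807)) = 44733*(19191 + sqrt(12629)) = 858471003 + 44733*sqrt(12629)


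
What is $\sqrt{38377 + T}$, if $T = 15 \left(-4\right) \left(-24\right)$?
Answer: $\sqrt{39817} \approx 199.54$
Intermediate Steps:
$T = 1440$ ($T = \left(-60\right) \left(-24\right) = 1440$)
$\sqrt{38377 + T} = \sqrt{38377 + 1440} = \sqrt{39817}$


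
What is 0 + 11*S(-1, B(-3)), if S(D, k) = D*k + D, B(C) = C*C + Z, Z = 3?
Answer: -143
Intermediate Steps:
B(C) = 3 + C**2 (B(C) = C*C + 3 = C**2 + 3 = 3 + C**2)
S(D, k) = D + D*k
0 + 11*S(-1, B(-3)) = 0 + 11*(-(1 + (3 + (-3)**2))) = 0 + 11*(-(1 + (3 + 9))) = 0 + 11*(-(1 + 12)) = 0 + 11*(-1*13) = 0 + 11*(-13) = 0 - 143 = -143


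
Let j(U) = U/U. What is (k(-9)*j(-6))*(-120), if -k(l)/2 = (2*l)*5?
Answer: -21600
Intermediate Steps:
k(l) = -20*l (k(l) = -2*2*l*5 = -20*l)
j(U) = 1
(k(-9)*j(-6))*(-120) = (-20*(-9)*1)*(-120) = (180*1)*(-120) = 180*(-120) = -21600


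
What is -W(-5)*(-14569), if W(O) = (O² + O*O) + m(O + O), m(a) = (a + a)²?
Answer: 6556050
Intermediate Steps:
m(a) = 4*a² (m(a) = (2*a)² = 4*a²)
W(O) = 18*O² (W(O) = (O² + O*O) + 4*(O + O)² = (O² + O²) + 4*(2*O)² = 2*O² + 4*(4*O²) = 2*O² + 16*O² = 18*O²)
-W(-5)*(-14569) = -18*(-5)²*(-14569) = -18*25*(-14569) = -1*450*(-14569) = -450*(-14569) = 6556050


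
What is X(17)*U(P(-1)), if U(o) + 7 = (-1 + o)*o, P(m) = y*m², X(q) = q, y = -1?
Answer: -85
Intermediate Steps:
P(m) = -m²
U(o) = -7 + o*(-1 + o) (U(o) = -7 + (-1 + o)*o = -7 + o*(-1 + o))
X(17)*U(P(-1)) = 17*(-7 + (-1*(-1)²)² - (-1)*(-1)²) = 17*(-7 + (-1*1)² - (-1)) = 17*(-7 + (-1)² - 1*(-1)) = 17*(-7 + 1 + 1) = 17*(-5) = -85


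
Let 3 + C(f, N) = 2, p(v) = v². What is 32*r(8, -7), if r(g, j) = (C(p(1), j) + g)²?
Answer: 1568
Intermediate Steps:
C(f, N) = -1 (C(f, N) = -3 + 2 = -1)
r(g, j) = (-1 + g)²
32*r(8, -7) = 32*(-1 + 8)² = 32*7² = 32*49 = 1568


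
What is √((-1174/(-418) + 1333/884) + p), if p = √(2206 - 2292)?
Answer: √(36835958445 + 8533694884*I*√86)/92378 ≈ 2.6968 + 1.7194*I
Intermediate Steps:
p = I*√86 (p = √(-86) = I*√86 ≈ 9.2736*I)
√((-1174/(-418) + 1333/884) + p) = √((-1174/(-418) + 1333/884) + I*√86) = √((-1174*(-1/418) + 1333*(1/884)) + I*√86) = √((587/209 + 1333/884) + I*√86) = √(797505/184756 + I*√86)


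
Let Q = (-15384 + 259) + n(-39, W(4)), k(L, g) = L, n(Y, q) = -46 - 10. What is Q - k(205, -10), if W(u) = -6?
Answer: -15386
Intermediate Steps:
n(Y, q) = -56
Q = -15181 (Q = (-15384 + 259) - 56 = -15125 - 56 = -15181)
Q - k(205, -10) = -15181 - 1*205 = -15181 - 205 = -15386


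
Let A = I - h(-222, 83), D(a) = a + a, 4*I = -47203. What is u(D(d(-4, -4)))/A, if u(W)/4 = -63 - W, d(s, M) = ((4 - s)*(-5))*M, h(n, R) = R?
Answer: 6128/47535 ≈ 0.12892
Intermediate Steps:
I = -47203/4 (I = (¼)*(-47203) = -47203/4 ≈ -11801.)
d(s, M) = M*(-20 + 5*s) (d(s, M) = (-20 + 5*s)*M = M*(-20 + 5*s))
D(a) = 2*a
u(W) = -252 - 4*W (u(W) = 4*(-63 - W) = -252 - 4*W)
A = -47535/4 (A = -47203/4 - 1*83 = -47203/4 - 83 = -47535/4 ≈ -11884.)
u(D(d(-4, -4)))/A = (-252 - 8*5*(-4)*(-4 - 4))/(-47535/4) = (-252 - 8*5*(-4)*(-8))*(-4/47535) = (-252 - 8*160)*(-4/47535) = (-252 - 4*320)*(-4/47535) = (-252 - 1280)*(-4/47535) = -1532*(-4/47535) = 6128/47535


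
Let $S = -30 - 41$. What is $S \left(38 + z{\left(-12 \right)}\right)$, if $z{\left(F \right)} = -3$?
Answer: $-2485$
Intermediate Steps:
$S = -71$ ($S = -30 - 41 = -71$)
$S \left(38 + z{\left(-12 \right)}\right) = - 71 \left(38 - 3\right) = \left(-71\right) 35 = -2485$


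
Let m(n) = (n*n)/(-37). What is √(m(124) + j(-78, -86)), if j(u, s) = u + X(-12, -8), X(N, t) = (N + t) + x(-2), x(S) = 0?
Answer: I*√703074/37 ≈ 22.662*I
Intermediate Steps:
X(N, t) = N + t (X(N, t) = (N + t) + 0 = N + t)
j(u, s) = -20 + u (j(u, s) = u + (-12 - 8) = u - 20 = -20 + u)
m(n) = -n²/37 (m(n) = n²*(-1/37) = -n²/37)
√(m(124) + j(-78, -86)) = √(-1/37*124² + (-20 - 78)) = √(-1/37*15376 - 98) = √(-15376/37 - 98) = √(-19002/37) = I*√703074/37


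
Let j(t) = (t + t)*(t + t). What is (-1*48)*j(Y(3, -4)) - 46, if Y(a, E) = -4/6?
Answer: -394/3 ≈ -131.33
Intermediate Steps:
Y(a, E) = -⅔ (Y(a, E) = -4*⅙ = -⅔)
j(t) = 4*t² (j(t) = (2*t)*(2*t) = 4*t²)
(-1*48)*j(Y(3, -4)) - 46 = (-1*48)*(4*(-⅔)²) - 46 = -192*4/9 - 46 = -48*16/9 - 46 = -256/3 - 46 = -394/3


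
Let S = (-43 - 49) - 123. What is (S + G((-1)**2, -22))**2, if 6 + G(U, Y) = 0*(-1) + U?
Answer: 48400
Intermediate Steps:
S = -215 (S = -92 - 123 = -215)
G(U, Y) = -6 + U (G(U, Y) = -6 + (0*(-1) + U) = -6 + (0 + U) = -6 + U)
(S + G((-1)**2, -22))**2 = (-215 + (-6 + (-1)**2))**2 = (-215 + (-6 + 1))**2 = (-215 - 5)**2 = (-220)**2 = 48400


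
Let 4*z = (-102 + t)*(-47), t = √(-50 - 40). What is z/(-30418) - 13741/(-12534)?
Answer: 402951739/381259212 + 141*I*√10/121672 ≈ 1.0569 + 0.0036646*I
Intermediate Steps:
t = 3*I*√10 (t = √(-90) = 3*I*√10 ≈ 9.4868*I)
z = 2397/2 - 141*I*√10/4 (z = ((-102 + 3*I*√10)*(-47))/4 = (4794 - 141*I*√10)/4 = 2397/2 - 141*I*√10/4 ≈ 1198.5 - 111.47*I)
z/(-30418) - 13741/(-12534) = (2397/2 - 141*I*√10/4)/(-30418) - 13741/(-12534) = (2397/2 - 141*I*√10/4)*(-1/30418) - 13741*(-1/12534) = (-2397/60836 + 141*I*√10/121672) + 13741/12534 = 402951739/381259212 + 141*I*√10/121672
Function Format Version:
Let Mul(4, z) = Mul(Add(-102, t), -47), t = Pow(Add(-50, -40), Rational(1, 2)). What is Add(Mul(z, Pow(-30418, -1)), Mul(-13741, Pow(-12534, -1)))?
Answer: Add(Rational(402951739, 381259212), Mul(Rational(141, 121672), I, Pow(10, Rational(1, 2)))) ≈ Add(1.0569, Mul(0.0036646, I))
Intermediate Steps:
t = Mul(3, I, Pow(10, Rational(1, 2))) (t = Pow(-90, Rational(1, 2)) = Mul(3, I, Pow(10, Rational(1, 2))) ≈ Mul(9.4868, I))
z = Add(Rational(2397, 2), Mul(Rational(-141, 4), I, Pow(10, Rational(1, 2)))) (z = Mul(Rational(1, 4), Mul(Add(-102, Mul(3, I, Pow(10, Rational(1, 2)))), -47)) = Mul(Rational(1, 4), Add(4794, Mul(-141, I, Pow(10, Rational(1, 2))))) = Add(Rational(2397, 2), Mul(Rational(-141, 4), I, Pow(10, Rational(1, 2)))) ≈ Add(1198.5, Mul(-111.47, I)))
Add(Mul(z, Pow(-30418, -1)), Mul(-13741, Pow(-12534, -1))) = Add(Mul(Add(Rational(2397, 2), Mul(Rational(-141, 4), I, Pow(10, Rational(1, 2)))), Pow(-30418, -1)), Mul(-13741, Pow(-12534, -1))) = Add(Mul(Add(Rational(2397, 2), Mul(Rational(-141, 4), I, Pow(10, Rational(1, 2)))), Rational(-1, 30418)), Mul(-13741, Rational(-1, 12534))) = Add(Add(Rational(-2397, 60836), Mul(Rational(141, 121672), I, Pow(10, Rational(1, 2)))), Rational(13741, 12534)) = Add(Rational(402951739, 381259212), Mul(Rational(141, 121672), I, Pow(10, Rational(1, 2))))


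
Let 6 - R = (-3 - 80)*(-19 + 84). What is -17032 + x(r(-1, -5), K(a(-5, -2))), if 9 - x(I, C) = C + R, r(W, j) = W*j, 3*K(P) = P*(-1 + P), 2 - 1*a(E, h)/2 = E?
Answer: -67454/3 ≈ -22485.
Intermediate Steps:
a(E, h) = 4 - 2*E
K(P) = P*(-1 + P)/3 (K(P) = (P*(-1 + P))/3 = P*(-1 + P)/3)
R = 5401 (R = 6 - (-3 - 80)*(-19 + 84) = 6 - (-83)*65 = 6 - 1*(-5395) = 6 + 5395 = 5401)
x(I, C) = -5392 - C (x(I, C) = 9 - (C + 5401) = 9 - (5401 + C) = 9 + (-5401 - C) = -5392 - C)
-17032 + x(r(-1, -5), K(a(-5, -2))) = -17032 + (-5392 - (4 - 2*(-5))*(-1 + (4 - 2*(-5)))/3) = -17032 + (-5392 - (4 + 10)*(-1 + (4 + 10))/3) = -17032 + (-5392 - 14*(-1 + 14)/3) = -17032 + (-5392 - 14*13/3) = -17032 + (-5392 - 1*182/3) = -17032 + (-5392 - 182/3) = -17032 - 16358/3 = -67454/3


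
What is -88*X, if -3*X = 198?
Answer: 5808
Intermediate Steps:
X = -66 (X = -⅓*198 = -66)
-88*X = -88*(-66) = 5808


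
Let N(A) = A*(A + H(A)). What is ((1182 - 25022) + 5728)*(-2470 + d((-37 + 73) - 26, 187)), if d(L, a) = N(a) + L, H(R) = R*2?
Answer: -1855520064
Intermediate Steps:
H(R) = 2*R
N(A) = 3*A**2 (N(A) = A*(A + 2*A) = A*(3*A) = 3*A**2)
d(L, a) = L + 3*a**2 (d(L, a) = 3*a**2 + L = L + 3*a**2)
((1182 - 25022) + 5728)*(-2470 + d((-37 + 73) - 26, 187)) = ((1182 - 25022) + 5728)*(-2470 + (((-37 + 73) - 26) + 3*187**2)) = (-23840 + 5728)*(-2470 + ((36 - 26) + 3*34969)) = -18112*(-2470 + (10 + 104907)) = -18112*(-2470 + 104917) = -18112*102447 = -1855520064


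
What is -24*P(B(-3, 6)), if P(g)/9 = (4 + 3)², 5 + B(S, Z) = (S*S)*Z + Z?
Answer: -10584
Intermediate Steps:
B(S, Z) = -5 + Z + Z*S² (B(S, Z) = -5 + ((S*S)*Z + Z) = -5 + (S²*Z + Z) = -5 + (Z*S² + Z) = -5 + (Z + Z*S²) = -5 + Z + Z*S²)
P(g) = 441 (P(g) = 9*(4 + 3)² = 9*7² = 9*49 = 441)
-24*P(B(-3, 6)) = -24*441 = -10584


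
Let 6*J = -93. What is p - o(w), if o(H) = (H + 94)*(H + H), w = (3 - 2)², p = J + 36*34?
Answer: 2037/2 ≈ 1018.5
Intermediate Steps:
J = -31/2 (J = (⅙)*(-93) = -31/2 ≈ -15.500)
p = 2417/2 (p = -31/2 + 36*34 = -31/2 + 1224 = 2417/2 ≈ 1208.5)
w = 1 (w = 1² = 1)
o(H) = 2*H*(94 + H) (o(H) = (94 + H)*(2*H) = 2*H*(94 + H))
p - o(w) = 2417/2 - 2*(94 + 1) = 2417/2 - 2*95 = 2417/2 - 1*190 = 2417/2 - 190 = 2037/2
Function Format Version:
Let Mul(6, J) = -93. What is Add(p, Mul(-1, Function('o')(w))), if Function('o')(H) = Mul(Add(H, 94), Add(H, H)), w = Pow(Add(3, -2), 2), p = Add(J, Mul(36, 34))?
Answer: Rational(2037, 2) ≈ 1018.5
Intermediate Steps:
J = Rational(-31, 2) (J = Mul(Rational(1, 6), -93) = Rational(-31, 2) ≈ -15.500)
p = Rational(2417, 2) (p = Add(Rational(-31, 2), Mul(36, 34)) = Add(Rational(-31, 2), 1224) = Rational(2417, 2) ≈ 1208.5)
w = 1 (w = Pow(1, 2) = 1)
Function('o')(H) = Mul(2, H, Add(94, H)) (Function('o')(H) = Mul(Add(94, H), Mul(2, H)) = Mul(2, H, Add(94, H)))
Add(p, Mul(-1, Function('o')(w))) = Add(Rational(2417, 2), Mul(-1, Mul(2, 1, Add(94, 1)))) = Add(Rational(2417, 2), Mul(-1, Mul(2, 1, 95))) = Add(Rational(2417, 2), Mul(-1, 190)) = Add(Rational(2417, 2), -190) = Rational(2037, 2)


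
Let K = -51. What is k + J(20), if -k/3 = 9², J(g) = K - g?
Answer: -314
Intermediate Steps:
J(g) = -51 - g
k = -243 (k = -3*9² = -3*81 = -243)
k + J(20) = -243 + (-51 - 1*20) = -243 + (-51 - 20) = -243 - 71 = -314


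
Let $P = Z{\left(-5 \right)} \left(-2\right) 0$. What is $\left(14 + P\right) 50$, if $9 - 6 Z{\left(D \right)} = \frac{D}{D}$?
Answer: $700$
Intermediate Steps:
$Z{\left(D \right)} = \frac{4}{3}$ ($Z{\left(D \right)} = \frac{3}{2} - \frac{D \frac{1}{D}}{6} = \frac{3}{2} - \frac{1}{6} = \frac{4}{3}$)
$P = 0$ ($P = \frac{4}{3} \left(-2\right) 0 = \left(- \frac{8}{3}\right) 0 = 0$)
$\left(14 + P\right) 50 = \left(14 + 0\right) 50 = 14 \cdot 50 = 700$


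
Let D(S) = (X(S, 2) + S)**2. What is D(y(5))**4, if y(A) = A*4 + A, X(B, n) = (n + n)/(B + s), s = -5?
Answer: 63527879748485376/390625 ≈ 1.6263e+11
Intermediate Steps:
X(B, n) = 2*n/(-5 + B) (X(B, n) = (n + n)/(B - 5) = (2*n)/(-5 + B) = 2*n/(-5 + B))
y(A) = 5*A (y(A) = 4*A + A = 5*A)
D(S) = (S + 4/(-5 + S))**2 (D(S) = (2*2/(-5 + S) + S)**2 = (4/(-5 + S) + S)**2 = (S + 4/(-5 + S))**2)
D(y(5))**4 = ((5*5 + 4/(-5 + 5*5))**2)**4 = ((25 + 4/(-5 + 25))**2)**4 = ((25 + 4/20)**2)**4 = ((25 + 4*(1/20))**2)**4 = ((25 + 1/5)**2)**4 = ((126/5)**2)**4 = (15876/25)**4 = 63527879748485376/390625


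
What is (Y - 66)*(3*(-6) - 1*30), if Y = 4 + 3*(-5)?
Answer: 3696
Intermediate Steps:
Y = -11 (Y = 4 - 15 = -11)
(Y - 66)*(3*(-6) - 1*30) = (-11 - 66)*(3*(-6) - 1*30) = -77*(-18 - 30) = -77*(-48) = 3696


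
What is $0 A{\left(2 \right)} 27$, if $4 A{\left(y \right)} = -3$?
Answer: $0$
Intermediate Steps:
$A{\left(y \right)} = - \frac{3}{4}$ ($A{\left(y \right)} = \frac{1}{4} \left(-3\right) = - \frac{3}{4}$)
$0 A{\left(2 \right)} 27 = 0 \left(- \frac{3}{4}\right) 27 = 0 \cdot 27 = 0$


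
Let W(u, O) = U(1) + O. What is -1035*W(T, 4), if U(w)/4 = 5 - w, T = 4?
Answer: -20700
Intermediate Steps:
U(w) = 20 - 4*w (U(w) = 4*(5 - w) = 20 - 4*w)
W(u, O) = 16 + O (W(u, O) = (20 - 4*1) + O = (20 - 4) + O = 16 + O)
-1035*W(T, 4) = -1035*(16 + 4) = -1035*20 = -20700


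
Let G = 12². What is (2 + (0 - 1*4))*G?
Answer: -288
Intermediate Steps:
G = 144
(2 + (0 - 1*4))*G = (2 + (0 - 1*4))*144 = (2 + (0 - 4))*144 = (2 - 4)*144 = -2*144 = -288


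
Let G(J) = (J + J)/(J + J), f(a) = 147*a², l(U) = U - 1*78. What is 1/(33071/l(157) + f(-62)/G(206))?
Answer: 79/44673443 ≈ 1.7684e-6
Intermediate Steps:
l(U) = -78 + U (l(U) = U - 78 = -78 + U)
G(J) = 1 (G(J) = (2*J)/((2*J)) = (2*J)*(1/(2*J)) = 1)
1/(33071/l(157) + f(-62)/G(206)) = 1/(33071/(-78 + 157) + (147*(-62)²)/1) = 1/(33071/79 + (147*3844)*1) = 1/(33071*(1/79) + 565068*1) = 1/(33071/79 + 565068) = 1/(44673443/79) = 79/44673443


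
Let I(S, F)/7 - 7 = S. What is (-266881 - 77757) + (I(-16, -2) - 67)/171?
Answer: -58933228/171 ≈ -3.4464e+5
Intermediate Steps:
I(S, F) = 49 + 7*S
(-266881 - 77757) + (I(-16, -2) - 67)/171 = (-266881 - 77757) + ((49 + 7*(-16)) - 67)/171 = -344638 + ((49 - 112) - 67)*(1/171) = -344638 + (-63 - 67)*(1/171) = -344638 - 130*1/171 = -344638 - 130/171 = -58933228/171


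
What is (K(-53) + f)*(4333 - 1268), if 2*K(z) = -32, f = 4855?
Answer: 14831535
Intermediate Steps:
K(z) = -16 (K(z) = (½)*(-32) = -16)
(K(-53) + f)*(4333 - 1268) = (-16 + 4855)*(4333 - 1268) = 4839*3065 = 14831535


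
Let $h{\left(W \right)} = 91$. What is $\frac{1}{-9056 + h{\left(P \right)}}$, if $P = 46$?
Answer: $- \frac{1}{8965} \approx -0.00011154$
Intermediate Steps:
$\frac{1}{-9056 + h{\left(P \right)}} = \frac{1}{-9056 + 91} = \frac{1}{-8965} = - \frac{1}{8965}$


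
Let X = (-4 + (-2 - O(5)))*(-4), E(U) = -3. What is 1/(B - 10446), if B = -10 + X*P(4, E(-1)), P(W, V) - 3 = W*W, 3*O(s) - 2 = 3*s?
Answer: -3/28708 ≈ -0.00010450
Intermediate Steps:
O(s) = ⅔ + s (O(s) = ⅔ + (3*s)/3 = ⅔ + s)
P(W, V) = 3 + W² (P(W, V) = 3 + W*W = 3 + W²)
X = 140/3 (X = (-4 + (-2 - (⅔ + 5)))*(-4) = (-4 + (-2 - 1*17/3))*(-4) = (-4 + (-2 - 17/3))*(-4) = (-4 - 23/3)*(-4) = -35/3*(-4) = 140/3 ≈ 46.667)
B = 2630/3 (B = -10 + 140*(3 + 4²)/3 = -10 + 140*(3 + 16)/3 = -10 + (140/3)*19 = -10 + 2660/3 = 2630/3 ≈ 876.67)
1/(B - 10446) = 1/(2630/3 - 10446) = 1/(-28708/3) = -3/28708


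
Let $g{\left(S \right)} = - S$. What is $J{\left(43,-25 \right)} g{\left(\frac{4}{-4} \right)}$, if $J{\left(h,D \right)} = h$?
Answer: $43$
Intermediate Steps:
$J{\left(43,-25 \right)} g{\left(\frac{4}{-4} \right)} = 43 \left(- \frac{4}{-4}\right) = 43 \left(- \frac{4 \left(-1\right)}{4}\right) = 43 \left(\left(-1\right) \left(-1\right)\right) = 43 \cdot 1 = 43$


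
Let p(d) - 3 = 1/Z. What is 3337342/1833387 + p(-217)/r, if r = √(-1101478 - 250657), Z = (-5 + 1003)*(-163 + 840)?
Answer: 3337342/1833387 - 106681*I*√1352135/48082347590 ≈ 1.8203 - 0.0025799*I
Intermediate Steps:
Z = 675646 (Z = 998*677 = 675646)
r = I*√1352135 (r = √(-1352135) = I*√1352135 ≈ 1162.8*I)
p(d) = 2026939/675646 (p(d) = 3 + 1/675646 = 2026939/675646)
3337342/1833387 + p(-217)/r = 3337342/1833387 + 2026939/(675646*((I*√1352135))) = 3337342*(1/1833387) + 2026939*(-I*√1352135/1352135)/675646 = 3337342/1833387 - 106681*I*√1352135/48082347590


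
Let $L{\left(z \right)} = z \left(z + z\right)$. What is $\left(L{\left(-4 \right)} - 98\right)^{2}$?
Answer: $4356$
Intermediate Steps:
$L{\left(z \right)} = 2 z^{2}$ ($L{\left(z \right)} = z 2 z = 2 z^{2}$)
$\left(L{\left(-4 \right)} - 98\right)^{2} = \left(2 \left(-4\right)^{2} - 98\right)^{2} = \left(2 \cdot 16 - 98\right)^{2} = \left(32 - 98\right)^{2} = \left(-66\right)^{2} = 4356$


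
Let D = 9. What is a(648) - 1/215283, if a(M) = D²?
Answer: 17437922/215283 ≈ 81.000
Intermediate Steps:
a(M) = 81 (a(M) = 9² = 81)
a(648) - 1/215283 = 81 - 1/215283 = 17437922/215283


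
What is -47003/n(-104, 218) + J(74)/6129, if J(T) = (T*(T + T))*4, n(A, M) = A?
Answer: 292637419/637416 ≈ 459.10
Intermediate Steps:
J(T) = 8*T**2 (J(T) = (T*(2*T))*4 = (2*T**2)*4 = 8*T**2)
-47003/n(-104, 218) + J(74)/6129 = -47003/(-104) + (8*74**2)/6129 = -47003*(-1/104) + (8*5476)*(1/6129) = 47003/104 + 43808*(1/6129) = 47003/104 + 43808/6129 = 292637419/637416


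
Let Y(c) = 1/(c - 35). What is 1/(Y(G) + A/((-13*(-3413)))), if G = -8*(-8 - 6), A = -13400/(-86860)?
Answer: 14837481659/192746157 ≈ 76.979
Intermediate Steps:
A = 670/4343 (A = -13400*(-1/86860) = 670/4343 ≈ 0.15427)
G = 112 (G = -8*(-14) = 112)
Y(c) = 1/(-35 + c)
1/(Y(G) + A/((-13*(-3413)))) = 1/(1/(-35 + 112) + 670/(4343*((-13*(-3413))))) = 1/(1/77 + (670/4343)/44369) = 1/(1/77 + (670/4343)*(1/44369)) = 1/(1/77 + 670/192694567) = 1/(192746157/14837481659) = 14837481659/192746157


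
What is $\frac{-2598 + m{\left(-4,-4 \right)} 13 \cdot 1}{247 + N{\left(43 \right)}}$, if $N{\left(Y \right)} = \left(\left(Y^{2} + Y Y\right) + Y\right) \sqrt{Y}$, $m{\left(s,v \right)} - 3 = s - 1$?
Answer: $\frac{324064}{300863737} - \frac{4908192 \sqrt{43}}{300863737} \approx -0.1059$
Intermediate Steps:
$m{\left(s,v \right)} = 2 + s$ ($m{\left(s,v \right)} = 3 + \left(s - 1\right) = 3 + \left(-1 + s\right) = 2 + s$)
$N{\left(Y \right)} = \sqrt{Y} \left(Y + 2 Y^{2}\right)$ ($N{\left(Y \right)} = \left(\left(Y^{2} + Y^{2}\right) + Y\right) \sqrt{Y} = \left(2 Y^{2} + Y\right) \sqrt{Y} = \left(Y + 2 Y^{2}\right) \sqrt{Y} = \sqrt{Y} \left(Y + 2 Y^{2}\right)$)
$\frac{-2598 + m{\left(-4,-4 \right)} 13 \cdot 1}{247 + N{\left(43 \right)}} = \frac{-2598 + \left(2 - 4\right) 13 \cdot 1}{247 + 43^{\frac{3}{2}} \left(1 + 2 \cdot 43\right)} = \frac{-2598 + \left(-2\right) 13 \cdot 1}{247 + 43 \sqrt{43} \left(1 + 86\right)} = \frac{-2598 - 26}{247 + 43 \sqrt{43} \cdot 87} = \frac{-2598 - 26}{247 + 3741 \sqrt{43}} = - \frac{2624}{247 + 3741 \sqrt{43}}$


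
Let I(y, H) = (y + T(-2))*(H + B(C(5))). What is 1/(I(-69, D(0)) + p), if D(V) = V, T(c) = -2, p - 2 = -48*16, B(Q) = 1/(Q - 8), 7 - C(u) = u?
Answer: -6/4525 ≈ -0.0013260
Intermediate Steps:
C(u) = 7 - u
B(Q) = 1/(-8 + Q)
p = -766 (p = 2 - 48*16 = 2 - 768 = -766)
I(y, H) = (-2 + y)*(-1/6 + H) (I(y, H) = (y - 2)*(H + 1/(-8 + (7 - 1*5))) = (-2 + y)*(H + 1/(-8 + (7 - 5))) = (-2 + y)*(H + 1/(-8 + 2)) = (-2 + y)*(H + 1/(-6)) = (-2 + y)*(H - 1/6) = (-2 + y)*(-1/6 + H))
1/(I(-69, D(0)) + p) = 1/((1/3 - 2*0 - 1/6*(-69) + 0*(-69)) - 766) = 1/((1/3 + 0 + 23/2 + 0) - 766) = 1/(71/6 - 766) = 1/(-4525/6) = -6/4525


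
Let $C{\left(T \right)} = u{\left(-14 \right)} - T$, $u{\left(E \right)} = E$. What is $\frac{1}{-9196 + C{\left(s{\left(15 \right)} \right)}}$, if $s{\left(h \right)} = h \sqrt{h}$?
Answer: $- \frac{614}{5654715} + \frac{\sqrt{15}}{5654715} \approx -0.0001079$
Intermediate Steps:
$s{\left(h \right)} = h^{\frac{3}{2}}$
$C{\left(T \right)} = -14 - T$
$\frac{1}{-9196 + C{\left(s{\left(15 \right)} \right)}} = \frac{1}{-9196 - \left(14 + 15^{\frac{3}{2}}\right)} = \frac{1}{-9196 - \left(14 + 15 \sqrt{15}\right)} = \frac{1}{-9210 - 15 \sqrt{15}}$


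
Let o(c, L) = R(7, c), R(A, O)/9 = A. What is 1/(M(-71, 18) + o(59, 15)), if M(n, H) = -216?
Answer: -1/153 ≈ -0.0065359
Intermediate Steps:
R(A, O) = 9*A
o(c, L) = 63 (o(c, L) = 9*7 = 63)
1/(M(-71, 18) + o(59, 15)) = 1/(-216 + 63) = 1/(-153) = -1/153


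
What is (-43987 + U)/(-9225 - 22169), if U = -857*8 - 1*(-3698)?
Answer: 47145/31394 ≈ 1.5017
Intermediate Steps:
U = -3158 (U = -6856 + 3698 = -3158)
(-43987 + U)/(-9225 - 22169) = (-43987 - 3158)/(-9225 - 22169) = -47145/(-31394) = -47145*(-1/31394) = 47145/31394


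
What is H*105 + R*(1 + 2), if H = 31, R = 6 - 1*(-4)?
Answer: 3285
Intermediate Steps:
R = 10 (R = 6 + 4 = 10)
H*105 + R*(1 + 2) = 31*105 + 10*(1 + 2) = 3255 + 10*3 = 3255 + 30 = 3285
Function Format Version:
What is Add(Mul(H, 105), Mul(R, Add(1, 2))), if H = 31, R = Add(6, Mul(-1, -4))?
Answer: 3285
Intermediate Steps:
R = 10 (R = Add(6, 4) = 10)
Add(Mul(H, 105), Mul(R, Add(1, 2))) = Add(Mul(31, 105), Mul(10, Add(1, 2))) = Add(3255, Mul(10, 3)) = Add(3255, 30) = 3285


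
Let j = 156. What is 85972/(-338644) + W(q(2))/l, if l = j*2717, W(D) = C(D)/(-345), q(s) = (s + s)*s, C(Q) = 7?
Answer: -3142899200047/12379888289340 ≈ -0.25387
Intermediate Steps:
q(s) = 2*s² (q(s) = (2*s)*s = 2*s²)
W(D) = -7/345 (W(D) = 7/(-345) = 7*(-1/345) = -7/345)
l = 423852 (l = 156*2717 = 423852)
85972/(-338644) + W(q(2))/l = 85972/(-338644) - 7/345/423852 = 85972*(-1/338644) - 7/345*1/423852 = -21493/84661 - 7/146228940 = -3142899200047/12379888289340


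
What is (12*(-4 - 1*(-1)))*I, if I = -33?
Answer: 1188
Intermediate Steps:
(12*(-4 - 1*(-1)))*I = (12*(-4 - 1*(-1)))*(-33) = (12*(-4 + 1))*(-33) = (12*(-3))*(-33) = -36*(-33) = 1188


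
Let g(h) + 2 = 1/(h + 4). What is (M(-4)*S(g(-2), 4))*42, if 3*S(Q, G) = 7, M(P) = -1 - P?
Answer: 294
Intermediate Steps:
g(h) = -2 + 1/(4 + h) (g(h) = -2 + 1/(h + 4) = -2 + 1/(4 + h))
S(Q, G) = 7/3 (S(Q, G) = (⅓)*7 = 7/3)
(M(-4)*S(g(-2), 4))*42 = ((-1 - 1*(-4))*(7/3))*42 = ((-1 + 4)*(7/3))*42 = (3*(7/3))*42 = 7*42 = 294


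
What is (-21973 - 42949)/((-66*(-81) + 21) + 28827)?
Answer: -32461/17097 ≈ -1.8986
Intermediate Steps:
(-21973 - 42949)/((-66*(-81) + 21) + 28827) = -64922/((5346 + 21) + 28827) = -64922/(5367 + 28827) = -64922/34194 = -64922*1/34194 = -32461/17097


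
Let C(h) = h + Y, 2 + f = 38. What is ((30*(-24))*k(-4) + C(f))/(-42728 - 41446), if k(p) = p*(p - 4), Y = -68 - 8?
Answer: 11540/42087 ≈ 0.27419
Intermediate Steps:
Y = -76
f = 36 (f = -2 + 38 = 36)
k(p) = p*(-4 + p)
C(h) = -76 + h (C(h) = h - 76 = -76 + h)
((30*(-24))*k(-4) + C(f))/(-42728 - 41446) = ((30*(-24))*(-4*(-4 - 4)) + (-76 + 36))/(-42728 - 41446) = (-(-2880)*(-8) - 40)/(-84174) = (-720*32 - 40)*(-1/84174) = (-23040 - 40)*(-1/84174) = -23080*(-1/84174) = 11540/42087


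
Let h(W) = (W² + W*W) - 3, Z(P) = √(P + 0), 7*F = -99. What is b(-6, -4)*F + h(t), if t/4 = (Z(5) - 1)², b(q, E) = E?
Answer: 12919/7 - 768*√5 ≈ 128.27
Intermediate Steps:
F = -99/7 (F = (⅐)*(-99) = -99/7 ≈ -14.143)
Z(P) = √P
t = 4*(-1 + √5)² (t = 4*(√5 - 1)² = 4*(-1 + √5)² ≈ 6.1115)
h(W) = -3 + 2*W² (h(W) = (W² + W²) - 3 = 2*W² - 3 = -3 + 2*W²)
b(-6, -4)*F + h(t) = -4*(-99/7) + (-3 + 2*(24 - 8*√5)²) = 396/7 + (-3 + 2*(24 - 8*√5)²) = 375/7 + 2*(24 - 8*√5)²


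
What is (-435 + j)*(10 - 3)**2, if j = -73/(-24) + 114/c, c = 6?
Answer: -485639/24 ≈ -20235.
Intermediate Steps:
j = 529/24 (j = -73/(-24) + 114/6 = -73*(-1/24) + 114*(1/6) = 73/24 + 19 = 529/24 ≈ 22.042)
(-435 + j)*(10 - 3)**2 = (-435 + 529/24)*(10 - 3)**2 = -9911/24*7**2 = -9911/24*49 = -485639/24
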